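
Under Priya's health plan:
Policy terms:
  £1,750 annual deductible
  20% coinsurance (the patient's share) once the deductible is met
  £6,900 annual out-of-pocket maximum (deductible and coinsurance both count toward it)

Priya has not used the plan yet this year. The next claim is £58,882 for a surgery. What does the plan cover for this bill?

£51,982

Nothing has been paid toward the £1,750 deductible, so the first £1,750 of this charge is applied there.
The remaining £57,132 (= £58,882 − £1,750) moves to coinsurance.
Coinsurance: £57,132 × 20% = £11,426.40.
So the patient owes £1,750 + £11,426.40 = £13,176.40 before any cap.
Year-to-date out-of-pocket would reach £0 + £13,176.40 = £13,176.40, above the £6,900 maximum, so the patient pays only £6,900 − £0 = £6,900.
The plan picks up £58,882 − £6,900 = £51,982.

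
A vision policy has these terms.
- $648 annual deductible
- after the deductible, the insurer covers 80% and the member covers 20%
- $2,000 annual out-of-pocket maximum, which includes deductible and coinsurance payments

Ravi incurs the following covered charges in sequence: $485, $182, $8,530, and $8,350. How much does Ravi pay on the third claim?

Bill 1, $485: fully absorbed by the deductible. Member owes $485 (running OOP $485).
Bill 2, $182: deductible takes $163, $19 remains; member's 20% is $3.80. Member owes $166.80 (running OOP $651.80).
Bill 3, $8,530: 20% coinsurance on $8,530 = $1,706. That would push OOP to $2,357.80, over the $2,000 cap, so member pays $2,000 − $651.80 = $1,348.20.

$1,348.20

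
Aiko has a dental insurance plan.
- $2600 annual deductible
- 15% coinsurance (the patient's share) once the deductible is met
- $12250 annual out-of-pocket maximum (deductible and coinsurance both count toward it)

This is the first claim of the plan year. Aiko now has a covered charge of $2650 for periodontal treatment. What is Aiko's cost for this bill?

Deductible not yet touched, so the first $2600 of the bill goes to the deductible.
The remaining $50 (= $2650 − $2600) moves to coinsurance.
Patient's 15% share of $50 is $7.50.
So the patient owes $2600 + $7.50 = $2607.50 before any cap.
Year-to-date out-of-pocket becomes $0 + $2607.50 = $2607.50, still under the $12250 maximum, so no cap applies.

$2607.50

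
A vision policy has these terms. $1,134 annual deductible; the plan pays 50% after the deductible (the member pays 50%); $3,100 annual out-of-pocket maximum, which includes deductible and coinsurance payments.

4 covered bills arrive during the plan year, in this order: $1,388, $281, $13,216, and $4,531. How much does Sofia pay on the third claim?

$1,698.50

Bill 1, $1,388: $1,134 finishes the deductible; $254 goes to coinsurance; 50% of $254 = $127. Member owes $1,261 (running OOP $1,261).
Bill 2, $281: 50% coinsurance on $281 = $140.50. Member pays $140.50; OOP now $1,401.50.
Bill 3, $13,216: deductible met; 50% of $13,216 = $6,608. Adding that to $1,401.50 gives $8,009.50, past the $3,100 cap; member pays only $3,100 − $1,401.50 = $1,698.50.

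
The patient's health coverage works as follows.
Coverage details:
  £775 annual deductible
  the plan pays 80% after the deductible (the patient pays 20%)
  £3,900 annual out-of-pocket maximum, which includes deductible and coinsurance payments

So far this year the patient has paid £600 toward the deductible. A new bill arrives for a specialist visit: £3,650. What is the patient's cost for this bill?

£870

Deductible still to meet: £775 − £600 = £175.
That leaves £3,650 − £175 = £3,475 for coinsurance.
Coinsurance: £3,475 × 20% = £695.
That puts the patient's cost at £175 + £695 = £870 before any cap.
Year-to-date out-of-pocket becomes £600 + £870 = £1,470, still under the £3,900 maximum, so no cap applies.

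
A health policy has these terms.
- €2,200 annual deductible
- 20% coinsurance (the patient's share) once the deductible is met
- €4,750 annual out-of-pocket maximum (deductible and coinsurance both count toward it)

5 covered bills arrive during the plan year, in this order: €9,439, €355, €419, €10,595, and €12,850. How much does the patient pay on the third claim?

Claim 1 — €9,439: €2,200 to deductible, leaving €7,239; coinsurance €7,239 × 20% = €1,447.80. Cost to patient: €3,647.80. OOP to date €3,647.80.
Claim 2 — €355: deductible met; 20% of €355 = €71. Patient pays €71; OOP now €3,718.80.
Claim 3 — €419: 20% coinsurance on €419 = €83.80. Patient owes €83.80 (running OOP €3,802.60).

€83.80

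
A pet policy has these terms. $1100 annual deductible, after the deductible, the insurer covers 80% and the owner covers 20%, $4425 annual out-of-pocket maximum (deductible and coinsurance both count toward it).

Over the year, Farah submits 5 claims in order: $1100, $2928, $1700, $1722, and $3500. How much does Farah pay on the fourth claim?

Bill 1, $1100: fully absorbed by the deductible. Cost to owner: $1100. OOP to date $1100.
Bill 2, $2928: deductible met; 20% of $2928 = $585.60. Cost to owner: $585.60. OOP to date $1685.60.
Bill 3, $1700: deductible already satisfied, so owner's share is 20% × $1700 = $340. Owner owes $340 (running OOP $2025.60).
Bill 4, $1722: 20% coinsurance on $1722 = $344.40. Owner pays $344.40; OOP now $2370.

$344.40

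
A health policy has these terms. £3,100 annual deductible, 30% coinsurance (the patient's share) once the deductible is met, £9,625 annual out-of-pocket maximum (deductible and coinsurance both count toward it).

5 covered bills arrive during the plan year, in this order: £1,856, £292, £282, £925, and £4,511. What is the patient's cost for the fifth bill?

£1,353.30

Claim 1 — £1,856: entire amount goes to the deductible. Patient pays £1,856; OOP now £1,856.
Claim 2 — £292: fully absorbed by the deductible. Patient pays £292; OOP now £2,148.
Claim 3 — £282: fully absorbed by the deductible. Patient pays £282; OOP now £2,430.
Claim 4 — £925: £670 to deductible, leaving £255; 30% of £255 = £76.50. Patient pays £746.50; OOP now £3,176.50.
Claim 5 — £4,511: deductible met; 30% of £4,511 = £1,353.30. Patient owes £1,353.30 (running OOP £4,529.80).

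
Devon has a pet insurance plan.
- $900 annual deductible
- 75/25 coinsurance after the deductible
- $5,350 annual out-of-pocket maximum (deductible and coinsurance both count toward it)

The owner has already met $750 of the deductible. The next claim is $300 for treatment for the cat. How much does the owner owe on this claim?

$187.50

Deductible still to meet: $900 − $750 = $150.
The remaining $150 (= $300 − $150) moves to coinsurance.
Coinsurance: $150 × 25% = $37.50.
That puts the owner's cost at $150 + $37.50 = $187.50 before any cap.
Cumulative spending $750 + $187.50 = $937.50 stays under the $5,350 maximum.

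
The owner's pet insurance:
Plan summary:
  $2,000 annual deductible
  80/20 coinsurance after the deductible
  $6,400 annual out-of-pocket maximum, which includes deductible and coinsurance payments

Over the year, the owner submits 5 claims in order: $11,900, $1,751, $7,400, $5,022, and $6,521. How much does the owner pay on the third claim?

Bill 1, $11,900: $2,000 to deductible, leaving $9,900; owner's 20% is $1,980. Owner owes $3,980 (running OOP $3,980).
Bill 2, $1,751: 20% coinsurance on $1,751 = $350.20. Owner owes $350.20 (running OOP $4,330.20).
Bill 3, $7,400: 20% coinsurance on $7,400 = $1,480. Owner pays $1,480; OOP now $5,810.20.

$1,480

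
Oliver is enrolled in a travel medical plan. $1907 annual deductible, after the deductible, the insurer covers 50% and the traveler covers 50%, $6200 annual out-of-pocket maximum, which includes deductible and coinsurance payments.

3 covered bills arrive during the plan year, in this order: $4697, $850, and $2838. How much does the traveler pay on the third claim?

$1419

#1 ($4697): deductible takes $1907, $2790 remains; coinsurance $2790 × 50% = $1395. Traveler pays $3302; OOP now $3302.
#2 ($850): 50% coinsurance on $850 = $425. Cost to traveler: $425. OOP to date $3727.
#3 ($2838): 50% coinsurance on $2838 = $1419. Traveler pays $1419; OOP now $5146.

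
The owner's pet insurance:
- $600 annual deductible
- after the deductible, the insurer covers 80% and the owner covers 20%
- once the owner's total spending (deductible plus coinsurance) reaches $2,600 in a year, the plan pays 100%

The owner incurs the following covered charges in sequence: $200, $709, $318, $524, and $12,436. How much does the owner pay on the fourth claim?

$104.80

Claim 1 — $200: all of it applies to the deductible. Owner owes $200 (running OOP $200).
Claim 2 — $709: $400 to deductible, leaving $309; coinsurance $309 × 20% = $61.80. Owner owes $461.80 (running OOP $661.80).
Claim 3 — $318: 20% coinsurance on $318 = $63.60. Owner owes $63.60 (running OOP $725.40).
Claim 4 — $524: deductible met; 20% of $524 = $104.80. Owner pays $104.80; OOP now $830.20.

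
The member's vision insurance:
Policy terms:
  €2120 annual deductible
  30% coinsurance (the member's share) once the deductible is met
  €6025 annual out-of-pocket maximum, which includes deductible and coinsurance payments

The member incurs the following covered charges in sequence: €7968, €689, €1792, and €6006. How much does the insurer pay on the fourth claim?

€4599.70

Bill 1, €7968: €2120 finishes the deductible; €5848 goes to coinsurance; 30% of €5848 = €1754.40. Cost to member: €3874.40. OOP to date €3874.40. Insurer: €7968 − €3874.40 = €4093.60.
Bill 2, €689: 30% coinsurance on €689 = €206.70. Member owes €206.70 (running OOP €4081.10). Plan pays €689 − €206.70 = €482.30.
Bill 3, €1792: deductible already satisfied, so member's share is 30% × €1792 = €537.60. Member pays €537.60; OOP now €4618.70. Insurer: €1792 − €537.60 = €1254.40.
Bill 4, €6006: deductible already satisfied, so member's share is 30% × €6006 = €1801.80. That would push OOP to €6420.50, over the €6025 cap, so member pays €6025 − €4618.70 = €1406.30. Insurer: €6006 − €1406.30 = €4599.70.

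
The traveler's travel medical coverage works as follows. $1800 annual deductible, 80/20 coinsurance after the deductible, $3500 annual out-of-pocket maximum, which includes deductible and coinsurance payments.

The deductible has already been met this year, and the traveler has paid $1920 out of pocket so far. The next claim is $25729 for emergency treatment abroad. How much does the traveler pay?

$1580

The deductible is already satisfied, so the full bill goes to coinsurance.
Coinsurance: $25729 × 20% = $5145.80.
Year-to-date out-of-pocket would reach $1920 + $5145.80 = $7065.80, above the $3500 maximum, so the traveler pays only $3500 − $1920 = $1580.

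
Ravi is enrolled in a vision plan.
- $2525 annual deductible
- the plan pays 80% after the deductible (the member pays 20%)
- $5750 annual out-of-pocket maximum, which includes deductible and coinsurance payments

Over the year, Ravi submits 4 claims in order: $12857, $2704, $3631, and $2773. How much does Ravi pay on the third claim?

Bill 1, $12857: deductible takes $2525, $10332 remains; member's 20% is $2066.40. Member pays $4591.40; OOP now $4591.40.
Bill 2, $2704: 20% coinsurance on $2704 = $540.80. Member pays $540.80; OOP now $5132.20.
Bill 3, $3631: deductible met; 20% of $3631 = $726.20. Adding that to $5132.20 gives $5858.40, past the $5750 cap; member pays only $5750 − $5132.20 = $617.80.

$617.80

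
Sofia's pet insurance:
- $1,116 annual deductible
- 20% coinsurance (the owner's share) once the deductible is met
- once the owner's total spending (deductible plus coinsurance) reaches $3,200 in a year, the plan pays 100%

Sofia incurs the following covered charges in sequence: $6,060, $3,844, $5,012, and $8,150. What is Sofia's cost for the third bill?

Claim 1 ($6,060): deductible takes $1,116, $4,944 remains; owner's 20% is $988.80. Owner pays $2,104.80; OOP now $2,104.80.
Claim 2 ($3,844): deductible already satisfied, so owner's share is 20% × $3,844 = $768.80. Owner pays $768.80; OOP now $2,873.60.
Claim 3 ($5,012): deductible already satisfied, so owner's share is 20% × $5,012 = $1,002.40. Adding that to $2,873.60 gives $3,876, past the $3,200 cap; owner pays only $3,200 − $2,873.60 = $326.40.

$326.40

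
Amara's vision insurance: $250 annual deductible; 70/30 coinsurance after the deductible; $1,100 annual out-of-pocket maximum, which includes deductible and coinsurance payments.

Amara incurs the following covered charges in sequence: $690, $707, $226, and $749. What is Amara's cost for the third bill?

Claim 1 ($690): deductible takes $250, $440 remains; coinsurance $440 × 30% = $132. Member pays $382; OOP now $382.
Claim 2 ($707): 30% coinsurance on $707 = $212.10. Cost to member: $212.10. OOP to date $594.10.
Claim 3 ($226): 30% coinsurance on $226 = $67.80. Member owes $67.80 (running OOP $661.90).

$67.80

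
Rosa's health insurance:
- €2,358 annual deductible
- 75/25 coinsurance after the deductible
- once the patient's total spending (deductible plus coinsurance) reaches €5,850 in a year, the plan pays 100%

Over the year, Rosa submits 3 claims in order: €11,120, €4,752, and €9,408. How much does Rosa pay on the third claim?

€113.50

Bill 1, €11,120: €2,358 finishes the deductible; €8,762 goes to coinsurance; patient's 25% is €2,190.50. Cost to patient: €4,548.50. OOP to date €4,548.50.
Bill 2, €4,752: 25% coinsurance on €4,752 = €1,188. Patient owes €1,188 (running OOP €5,736.50).
Bill 3, €9,408: deductible met; 25% of €9,408 = €2,352. Adding that to €5,736.50 gives €8,088.50, past the €5,850 cap; patient pays only €5,850 − €5,736.50 = €113.50.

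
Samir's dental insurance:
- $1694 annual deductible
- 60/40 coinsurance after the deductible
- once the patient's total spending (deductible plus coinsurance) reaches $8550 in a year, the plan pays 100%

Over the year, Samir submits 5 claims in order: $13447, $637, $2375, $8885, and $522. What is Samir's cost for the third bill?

$950

Claim 1 — $13447: deductible takes $1694, $11753 remains; 40% of $11753 = $4701.20. Cost to patient: $6395.20. OOP to date $6395.20.
Claim 2 — $637: deductible already satisfied, so patient's share is 40% × $637 = $254.80. Patient pays $254.80; OOP now $6650.
Claim 3 — $2375: deductible met; 40% of $2375 = $950. Patient owes $950 (running OOP $7600).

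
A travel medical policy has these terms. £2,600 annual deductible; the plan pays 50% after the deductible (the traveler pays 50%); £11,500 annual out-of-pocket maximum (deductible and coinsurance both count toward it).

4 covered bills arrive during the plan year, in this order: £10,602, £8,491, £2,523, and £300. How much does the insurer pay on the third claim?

Claim 1 — £10,602: £2,600 finishes the deductible; £8,002 goes to coinsurance; coinsurance £8,002 × 50% = £4,001. Traveler owes £6,601 (running OOP £6,601). Plan pays £10,602 − £6,601 = £4,001.
Claim 2 — £8,491: deductible met; 50% of £8,491 = £4,245.50. Cost to traveler: £4,245.50. OOP to date £10,846.50. Plan pays £8,491 − £4,245.50 = £4,245.50.
Claim 3 — £2,523: deductible met; 50% of £2,523 = £1,261.50. That would push OOP to £12,108, over the £11,500 cap, so traveler pays £11,500 − £10,846.50 = £653.50. Insurer: £2,523 − £653.50 = £1,869.50.

£1,869.50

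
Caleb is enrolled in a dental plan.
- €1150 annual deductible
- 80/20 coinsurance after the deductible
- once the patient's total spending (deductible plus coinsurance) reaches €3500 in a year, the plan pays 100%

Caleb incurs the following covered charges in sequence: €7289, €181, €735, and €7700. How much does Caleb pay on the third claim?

€147

#1 (€7289): €1150 finishes the deductible; €6139 goes to coinsurance; 20% of €6139 = €1227.80. Cost to patient: €2377.80. OOP to date €2377.80.
#2 (€181): deductible met; 20% of €181 = €36.20. Patient owes €36.20 (running OOP €2414).
#3 (€735): deductible already satisfied, so patient's share is 20% × €735 = €147. Patient owes €147 (running OOP €2561).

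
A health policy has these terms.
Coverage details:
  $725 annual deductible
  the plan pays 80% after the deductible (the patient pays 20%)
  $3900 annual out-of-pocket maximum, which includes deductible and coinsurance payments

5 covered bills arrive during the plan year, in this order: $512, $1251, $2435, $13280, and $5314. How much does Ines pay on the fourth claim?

Claim 1 ($512): fully absorbed by the deductible. Patient owes $512 (running OOP $512).
Claim 2 ($1251): deductible takes $213, $1038 remains; coinsurance $1038 × 20% = $207.60. Patient owes $420.60 (running OOP $932.60).
Claim 3 ($2435): deductible already satisfied, so patient's share is 20% × $2435 = $487. Patient pays $487; OOP now $1419.60.
Claim 4 ($13280): 20% coinsurance on $13280 = $2656. That would push OOP to $4075.60, over the $3900 cap, so patient pays $3900 − $1419.60 = $2480.40.

$2480.40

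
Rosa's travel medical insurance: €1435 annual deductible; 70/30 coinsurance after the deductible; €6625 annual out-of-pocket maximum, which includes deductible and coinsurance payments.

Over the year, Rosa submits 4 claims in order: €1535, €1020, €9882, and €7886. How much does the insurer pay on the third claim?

Bill 1, €1535: deductible takes €1435, €100 remains; 30% of €100 = €30. Traveler owes €1465 (running OOP €1465). Insurer: €1535 − €1465 = €70.
Bill 2, €1020: deductible already satisfied, so traveler's share is 30% × €1020 = €306. Traveler pays €306; OOP now €1771. Insurer: €1020 − €306 = €714.
Bill 3, €9882: deductible met; 30% of €9882 = €2964.60. Cost to traveler: €2964.60. OOP to date €4735.60. Insurer: €9882 − €2964.60 = €6917.40.

€6917.40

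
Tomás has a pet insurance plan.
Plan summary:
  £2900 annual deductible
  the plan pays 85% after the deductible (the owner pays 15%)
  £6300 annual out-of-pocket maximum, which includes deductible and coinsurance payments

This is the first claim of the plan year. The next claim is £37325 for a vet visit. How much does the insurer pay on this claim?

Nothing has been paid toward the £2900 deductible, so the first £2900 of this charge is applied there.
After the £2900 deductible portion, £37325 − £2900 = £34425 is subject to coinsurance.
Owner's 15% share of £34425 is £5163.75.
Owner responsibility before any cap: £2900 + £5163.75 = £8063.75.
Adding £8063.75 to the £0 already spent would give £8063.75, which exceeds the £6300 cap; the owner pays just £6300 − £0 = £6300.
The plan picks up £37325 − £6300 = £31025.

£31025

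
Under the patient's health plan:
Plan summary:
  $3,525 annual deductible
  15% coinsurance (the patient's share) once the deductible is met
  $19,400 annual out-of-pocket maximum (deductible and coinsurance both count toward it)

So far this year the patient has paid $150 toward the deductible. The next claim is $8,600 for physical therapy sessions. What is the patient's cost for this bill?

Deductible still to meet: $3,525 − $150 = $3,375.
After the $3,375 deductible portion, $8,600 − $3,375 = $5,225 is subject to coinsurance.
Patient's 15% share of $5,225 is $783.75.
That puts the patient's cost at $3,375 + $783.75 = $4,158.75 before any cap.
Cumulative spending $150 + $4,158.75 = $4,308.75 stays under the $19,400 maximum.

$4,158.75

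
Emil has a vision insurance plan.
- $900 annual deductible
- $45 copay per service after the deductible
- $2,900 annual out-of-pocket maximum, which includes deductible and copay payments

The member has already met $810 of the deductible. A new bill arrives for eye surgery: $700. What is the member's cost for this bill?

$135

Remaining deductible: $900 − $810 = $90.
The remaining $610 (= $700 − $90) moves to the copay.
Copay on this service: $45.
Member responsibility before any cap: $90 + $45 = $135.
Total out-of-pocket so far would be $810 + $135 = $945, below the $2,900 cap — no reduction.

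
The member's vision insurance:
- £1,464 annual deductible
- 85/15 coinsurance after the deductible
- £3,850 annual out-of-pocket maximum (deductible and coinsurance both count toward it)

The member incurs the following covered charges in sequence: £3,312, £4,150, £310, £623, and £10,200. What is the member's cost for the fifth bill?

#1 (£3,312): £1,464 finishes the deductible; £1,848 goes to coinsurance; 15% of £1,848 = £277.20. Member owes £1,741.20 (running OOP £1,741.20).
#2 (£4,150): deductible met; 15% of £4,150 = £622.50. Cost to member: £622.50. OOP to date £2,363.70.
#3 (£310): deductible already satisfied, so member's share is 15% × £310 = £46.50. Member pays £46.50; OOP now £2,410.20.
#4 (£623): 15% coinsurance on £623 = £93.45. Cost to member: £93.45. OOP to date £2,503.65.
#5 (£10,200): deductible met; 15% of £10,200 = £1,530. OOP would hit £4,033.65 > £3,850, so the cap limits the member to £3,850 − £2,503.65 = £1,346.35.

£1,346.35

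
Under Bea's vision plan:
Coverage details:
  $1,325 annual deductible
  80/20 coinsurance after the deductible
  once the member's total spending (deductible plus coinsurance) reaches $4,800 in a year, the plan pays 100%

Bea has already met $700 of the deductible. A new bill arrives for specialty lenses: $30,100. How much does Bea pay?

$4,100

Remaining deductible: $1,325 − $700 = $625.
After the $625 deductible portion, $30,100 − $625 = $29,475 is subject to coinsurance.
Coinsurance: $29,475 × 20% = $5,895.
That puts the member's cost at $625 + $5,895 = $6,520 before any cap.
Year-to-date out-of-pocket would reach $700 + $6,520 = $7,220, above the $4,800 maximum, so the member pays only $4,800 − $700 = $4,100.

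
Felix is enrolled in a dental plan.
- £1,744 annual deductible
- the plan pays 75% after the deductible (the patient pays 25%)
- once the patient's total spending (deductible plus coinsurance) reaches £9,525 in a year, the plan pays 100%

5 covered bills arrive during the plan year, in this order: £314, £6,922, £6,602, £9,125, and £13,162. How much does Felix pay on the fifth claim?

#1 (£314): all of it applies to the deductible. Cost to patient: £314. OOP to date £314.
#2 (£6,922): deductible takes £1,430, £5,492 remains; patient's 25% is £1,373. Cost to patient: £2,803. OOP to date £3,117.
#3 (£6,602): deductible met; 25% of £6,602 = £1,650.50. Patient pays £1,650.50; OOP now £4,767.50.
#4 (£9,125): 25% coinsurance on £9,125 = £2,281.25. Cost to patient: £2,281.25. OOP to date £7,048.75.
#5 (£13,162): 25% coinsurance on £13,162 = £3,290.50. Adding that to £7,048.75 gives £10,339.25, past the £9,525 cap; patient pays only £9,525 − £7,048.75 = £2,476.25.

£2,476.25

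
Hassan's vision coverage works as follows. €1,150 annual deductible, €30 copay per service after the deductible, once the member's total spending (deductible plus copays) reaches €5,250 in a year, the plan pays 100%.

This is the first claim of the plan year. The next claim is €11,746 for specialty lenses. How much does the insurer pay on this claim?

€10,566

The full €1,150 deductible is still open; €1,150 of this bill applies to it.
After the €1,150 deductible portion, €11,746 − €1,150 = €10,596 is subject to the copay.
Copay on this service: €30.
Member responsibility before any cap: €1,150 + €30 = €1,180.
Cumulative spending €0 + €1,180 = €1,180 stays under the €5,250 maximum.
The plan picks up €11,746 − €1,180 = €10,566.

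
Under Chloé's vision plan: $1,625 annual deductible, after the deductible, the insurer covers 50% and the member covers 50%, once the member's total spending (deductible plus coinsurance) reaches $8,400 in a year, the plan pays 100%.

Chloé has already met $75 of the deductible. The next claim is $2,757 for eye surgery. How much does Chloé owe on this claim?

$2,153.50

$75 of the $1,625 deductible is already met, leaving $1,550.
The remaining $1,207 (= $2,757 − $1,550) moves to coinsurance.
Coinsurance: $1,207 × 50% = $603.50.
Member responsibility before any cap: $1,550 + $603.50 = $2,153.50.
Cumulative spending $75 + $2,153.50 = $2,228.50 stays under the $8,400 maximum.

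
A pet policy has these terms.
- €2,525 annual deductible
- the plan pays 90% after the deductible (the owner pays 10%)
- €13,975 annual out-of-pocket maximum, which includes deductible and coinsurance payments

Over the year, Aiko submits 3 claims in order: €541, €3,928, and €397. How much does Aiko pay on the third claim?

#1 (€541): entire amount goes to the deductible. Cost to owner: €541. OOP to date €541.
#2 (€3,928): deductible takes €1,984, €1,944 remains; owner's 10% is €194.40. Owner owes €2,178.40 (running OOP €2,719.40).
#3 (€397): 10% coinsurance on €397 = €39.70. Owner owes €39.70 (running OOP €2,759.10).

€39.70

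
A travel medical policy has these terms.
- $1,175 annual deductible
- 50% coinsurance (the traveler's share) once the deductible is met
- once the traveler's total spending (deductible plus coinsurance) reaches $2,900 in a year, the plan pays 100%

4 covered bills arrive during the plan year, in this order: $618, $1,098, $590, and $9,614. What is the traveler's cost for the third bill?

Bill 1, $618: fully absorbed by the deductible. Traveler pays $618; OOP now $618.
Bill 2, $1,098: deductible takes $557, $541 remains; traveler's 50% is $270.50. Traveler pays $827.50; OOP now $1,445.50.
Bill 3, $590: deductible met; 50% of $590 = $295. Traveler owes $295 (running OOP $1,740.50).

$295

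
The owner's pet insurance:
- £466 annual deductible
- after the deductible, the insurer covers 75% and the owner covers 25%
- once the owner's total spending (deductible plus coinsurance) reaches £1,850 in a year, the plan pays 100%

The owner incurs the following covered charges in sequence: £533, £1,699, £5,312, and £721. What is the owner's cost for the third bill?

£942.50

Bill 1, £533: deductible takes £466, £67 remains; 25% of £67 = £16.75. Owner pays £482.75; OOP now £482.75.
Bill 2, £1,699: 25% coinsurance on £1,699 = £424.75. Owner pays £424.75; OOP now £907.50.
Bill 3, £5,312: 25% coinsurance on £5,312 = £1,328. That would push OOP to £2,235.50, over the £1,850 cap, so owner pays £1,850 − £907.50 = £942.50.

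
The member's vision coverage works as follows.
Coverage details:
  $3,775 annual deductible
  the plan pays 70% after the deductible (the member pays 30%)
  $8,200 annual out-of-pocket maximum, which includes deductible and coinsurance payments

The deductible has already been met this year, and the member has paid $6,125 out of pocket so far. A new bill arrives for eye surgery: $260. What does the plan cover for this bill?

$182

The deductible is already satisfied, so the full bill goes to coinsurance.
Member's 30% share of $260 is $78.
Year-to-date out-of-pocket becomes $6,125 + $78 = $6,203, still under the $8,200 maximum, so no cap applies.
The plan picks up $260 − $78 = $182.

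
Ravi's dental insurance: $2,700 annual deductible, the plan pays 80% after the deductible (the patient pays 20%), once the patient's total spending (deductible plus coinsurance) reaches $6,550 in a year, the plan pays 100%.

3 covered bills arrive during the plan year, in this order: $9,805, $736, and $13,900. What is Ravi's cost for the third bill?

Bill 1, $9,805: $2,700 finishes the deductible; $7,105 goes to coinsurance; coinsurance $7,105 × 20% = $1,421. Patient owes $4,121 (running OOP $4,121).
Bill 2, $736: 20% coinsurance on $736 = $147.20. Patient owes $147.20 (running OOP $4,268.20).
Bill 3, $13,900: 20% coinsurance on $13,900 = $2,780. That would push OOP to $7,048.20, over the $6,550 cap, so patient pays $6,550 − $4,268.20 = $2,281.80.

$2,281.80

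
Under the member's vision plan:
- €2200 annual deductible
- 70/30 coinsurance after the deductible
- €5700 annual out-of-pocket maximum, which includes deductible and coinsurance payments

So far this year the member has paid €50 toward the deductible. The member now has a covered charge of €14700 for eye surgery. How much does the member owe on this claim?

€50 of the €2200 deductible is already met, leaving €2150.
The remaining €12550 (= €14700 − €2150) moves to coinsurance.
Member's 30% share of €12550 is €3765.
So the member owes €2150 + €3765 = €5915 before any cap.
Adding €5915 to the €50 already spent would give €5965, which exceeds the €5700 cap; the member pays just €5700 − €50 = €5650.

€5650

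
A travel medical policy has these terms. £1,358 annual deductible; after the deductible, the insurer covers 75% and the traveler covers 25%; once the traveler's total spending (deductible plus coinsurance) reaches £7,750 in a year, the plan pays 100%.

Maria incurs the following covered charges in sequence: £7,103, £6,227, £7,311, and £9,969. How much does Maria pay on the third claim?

£1,827.75

#1 (£7,103): £1,358 to deductible, leaving £5,745; traveler's 25% is £1,436.25. Traveler owes £2,794.25 (running OOP £2,794.25).
#2 (£6,227): deductible met; 25% of £6,227 = £1,556.75. Traveler pays £1,556.75; OOP now £4,351.
#3 (£7,311): 25% coinsurance on £7,311 = £1,827.75. Traveler owes £1,827.75 (running OOP £6,178.75).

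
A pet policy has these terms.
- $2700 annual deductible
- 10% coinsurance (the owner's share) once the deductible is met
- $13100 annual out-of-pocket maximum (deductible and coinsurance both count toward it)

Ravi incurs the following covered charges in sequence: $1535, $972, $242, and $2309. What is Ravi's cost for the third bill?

Claim 1 — $1535: all of it applies to the deductible. Cost to owner: $1535. OOP to date $1535.
Claim 2 — $972: fully absorbed by the deductible. Cost to owner: $972. OOP to date $2507.
Claim 3 — $242: deductible takes $193, $49 remains; coinsurance $49 × 10% = $4.90. Cost to owner: $197.90. OOP to date $2704.90.

$197.90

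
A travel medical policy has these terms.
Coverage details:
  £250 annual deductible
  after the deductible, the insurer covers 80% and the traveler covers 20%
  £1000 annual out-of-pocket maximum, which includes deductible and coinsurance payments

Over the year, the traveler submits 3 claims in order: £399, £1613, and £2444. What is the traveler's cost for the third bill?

£397.60

#1 (£399): £250 to deductible, leaving £149; traveler's 20% is £29.80. Traveler pays £279.80; OOP now £279.80.
#2 (£1613): deductible already satisfied, so traveler's share is 20% × £1613 = £322.60. Traveler pays £322.60; OOP now £602.40.
#3 (£2444): deductible already satisfied, so traveler's share is 20% × £2444 = £488.80. OOP would hit £1091.20 > £1000, so the cap limits the traveler to £1000 − £602.40 = £397.60.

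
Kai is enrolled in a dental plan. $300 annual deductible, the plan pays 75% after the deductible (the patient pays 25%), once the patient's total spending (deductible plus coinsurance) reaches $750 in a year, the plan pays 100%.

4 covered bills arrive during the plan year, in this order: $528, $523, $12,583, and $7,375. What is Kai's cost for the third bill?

Claim 1 ($528): $300 finishes the deductible; $228 goes to coinsurance; coinsurance $228 × 25% = $57. Cost to patient: $357. OOP to date $357.
Claim 2 ($523): deductible already satisfied, so patient's share is 25% × $523 = $130.75. Cost to patient: $130.75. OOP to date $487.75.
Claim 3 ($12,583): deductible already satisfied, so patient's share is 25% × $12,583 = $3,145.75. OOP would hit $3,633.50 > $750, so the cap limits the patient to $750 − $487.75 = $262.25.

$262.25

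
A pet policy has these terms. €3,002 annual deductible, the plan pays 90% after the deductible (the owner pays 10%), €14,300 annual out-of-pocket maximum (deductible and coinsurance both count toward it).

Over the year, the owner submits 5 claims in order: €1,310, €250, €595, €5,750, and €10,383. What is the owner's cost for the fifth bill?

€1,038.30

Claim 1 (€1,310): all of it applies to the deductible. Owner owes €1,310 (running OOP €1,310).
Claim 2 (€250): all of it applies to the deductible. Cost to owner: €250. OOP to date €1,560.
Claim 3 (€595): fully absorbed by the deductible. Owner owes €595 (running OOP €2,155).
Claim 4 (€5,750): €847 to deductible, leaving €4,903; 10% of €4,903 = €490.30. Owner owes €1,337.30 (running OOP €3,492.30).
Claim 5 (€10,383): deductible met; 10% of €10,383 = €1,038.30. Cost to owner: €1,038.30. OOP to date €4,530.60.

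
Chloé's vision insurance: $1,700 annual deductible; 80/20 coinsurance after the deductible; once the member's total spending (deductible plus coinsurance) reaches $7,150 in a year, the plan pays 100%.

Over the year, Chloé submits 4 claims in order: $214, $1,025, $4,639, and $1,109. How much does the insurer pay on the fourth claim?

#1 ($214): entire amount goes to the deductible. Member pays $214; OOP now $214. Insurer: $214 − $214 = $0.
#2 ($1,025): entire amount goes to the deductible. Cost to member: $1,025. OOP to date $1,239. Plan pays $1,025 − $1,025 = $0.
#3 ($4,639): deductible takes $461, $4,178 remains; 20% of $4,178 = $835.60. Member owes $1,296.60 (running OOP $2,535.60). Insurer: $4,639 − $1,296.60 = $3,342.40.
#4 ($1,109): deductible already satisfied, so member's share is 20% × $1,109 = $221.80. Member owes $221.80 (running OOP $2,757.40). Plan pays $1,109 − $221.80 = $887.20.

$887.20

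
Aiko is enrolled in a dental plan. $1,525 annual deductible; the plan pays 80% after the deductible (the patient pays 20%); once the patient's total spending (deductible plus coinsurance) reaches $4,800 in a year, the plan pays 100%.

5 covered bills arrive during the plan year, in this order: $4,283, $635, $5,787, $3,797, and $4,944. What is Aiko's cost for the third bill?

$1,157.40

Bill 1, $4,283: deductible takes $1,525, $2,758 remains; patient's 20% is $551.60. Cost to patient: $2,076.60. OOP to date $2,076.60.
Bill 2, $635: deductible already satisfied, so patient's share is 20% × $635 = $127. Cost to patient: $127. OOP to date $2,203.60.
Bill 3, $5,787: 20% coinsurance on $5,787 = $1,157.40. Patient owes $1,157.40 (running OOP $3,361).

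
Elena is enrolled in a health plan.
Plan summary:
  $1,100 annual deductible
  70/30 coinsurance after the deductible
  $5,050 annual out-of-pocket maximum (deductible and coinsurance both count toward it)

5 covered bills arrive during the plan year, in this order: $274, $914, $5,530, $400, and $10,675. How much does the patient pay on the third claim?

$1,659

Bill 1, $274: all of it applies to the deductible. Patient owes $274 (running OOP $274).
Bill 2, $914: $826 to deductible, leaving $88; coinsurance $88 × 30% = $26.40. Patient owes $852.40 (running OOP $1,126.40).
Bill 3, $5,530: deductible met; 30% of $5,530 = $1,659. Patient owes $1,659 (running OOP $2,785.40).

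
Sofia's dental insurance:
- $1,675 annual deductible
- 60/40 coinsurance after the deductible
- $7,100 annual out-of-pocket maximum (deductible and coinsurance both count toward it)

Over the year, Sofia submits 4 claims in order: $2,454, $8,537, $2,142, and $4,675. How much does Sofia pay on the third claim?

$856.80

#1 ($2,454): $1,675 to deductible, leaving $779; coinsurance $779 × 40% = $311.60. Patient pays $1,986.60; OOP now $1,986.60.
#2 ($8,537): deductible met; 40% of $8,537 = $3,414.80. Patient owes $3,414.80 (running OOP $5,401.40).
#3 ($2,142): deductible met; 40% of $2,142 = $856.80. Cost to patient: $856.80. OOP to date $6,258.20.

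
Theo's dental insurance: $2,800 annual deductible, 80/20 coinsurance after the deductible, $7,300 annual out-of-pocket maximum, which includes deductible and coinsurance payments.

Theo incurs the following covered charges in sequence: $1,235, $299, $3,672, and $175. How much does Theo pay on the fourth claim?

Claim 1 ($1,235): fully absorbed by the deductible. Patient owes $1,235 (running OOP $1,235).
Claim 2 ($299): fully absorbed by the deductible. Patient owes $299 (running OOP $1,534).
Claim 3 ($3,672): $1,266 finishes the deductible; $2,406 goes to coinsurance; patient's 20% is $481.20. Patient pays $1,747.20; OOP now $3,281.20.
Claim 4 ($175): 20% coinsurance on $175 = $35. Patient owes $35 (running OOP $3,316.20).

$35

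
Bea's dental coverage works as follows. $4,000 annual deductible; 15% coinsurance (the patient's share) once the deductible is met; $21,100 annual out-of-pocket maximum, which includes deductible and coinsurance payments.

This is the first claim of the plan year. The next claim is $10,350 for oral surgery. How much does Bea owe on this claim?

$4,952.50

Nothing has been paid toward the $4,000 deductible, so the first $4,000 of this charge is applied there.
After the $4,000 deductible portion, $10,350 − $4,000 = $6,350 is subject to coinsurance.
15% of $6,350 = $952.50 falls to the patient.
So the patient owes $4,000 + $952.50 = $4,952.50 before any cap.
Total out-of-pocket so far would be $0 + $4,952.50 = $4,952.50, below the $21,100 cap — no reduction.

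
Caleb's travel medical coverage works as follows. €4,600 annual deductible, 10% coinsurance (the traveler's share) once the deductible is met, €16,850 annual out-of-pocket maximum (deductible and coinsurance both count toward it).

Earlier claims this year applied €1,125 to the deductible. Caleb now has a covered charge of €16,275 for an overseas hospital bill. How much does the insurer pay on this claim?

Remaining deductible: €4,600 − €1,125 = €3,475.
After the €3,475 deductible portion, €16,275 − €3,475 = €12,800 is subject to coinsurance.
10% of €12,800 = €1,280 falls to the traveler.
Traveler responsibility before any cap: €3,475 + €1,280 = €4,755.
Total out-of-pocket so far would be €1,125 + €4,755 = €5,880, below the €16,850 cap — no reduction.
The plan picks up €16,275 − €4,755 = €11,520.

€11,520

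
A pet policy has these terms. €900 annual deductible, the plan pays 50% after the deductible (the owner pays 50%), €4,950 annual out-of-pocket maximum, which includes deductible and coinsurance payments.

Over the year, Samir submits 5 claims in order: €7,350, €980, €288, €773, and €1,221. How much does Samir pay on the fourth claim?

€191

#1 (€7,350): €900 to deductible, leaving €6,450; owner's 50% is €3,225. Owner owes €4,125 (running OOP €4,125).
#2 (€980): deductible met; 50% of €980 = €490. Cost to owner: €490. OOP to date €4,615.
#3 (€288): deductible met; 50% of €288 = €144. Cost to owner: €144. OOP to date €4,759.
#4 (€773): deductible already satisfied, so owner's share is 50% × €773 = €386.50. OOP would hit €5,145.50 > €4,950, so the cap limits the owner to €4,950 − €4,759 = €191.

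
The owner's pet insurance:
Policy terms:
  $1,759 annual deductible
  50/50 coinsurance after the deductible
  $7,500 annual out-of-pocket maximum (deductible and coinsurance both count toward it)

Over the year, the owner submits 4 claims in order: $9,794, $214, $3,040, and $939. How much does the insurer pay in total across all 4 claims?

Claim 1 — $9,794: $1,759 finishes the deductible; $8,035 goes to coinsurance; owner's 50% is $4,017.50. Cost to owner: $5,776.50. OOP to date $5,776.50. Insurer: $9,794 − $5,776.50 = $4,017.50.
Claim 2 — $214: deductible met; 50% of $214 = $107. Owner pays $107; OOP now $5,883.50. Plan pays $214 − $107 = $107.
Claim 3 — $3,040: deductible met; 50% of $3,040 = $1,520. Cost to owner: $1,520. OOP to date $7,403.50. Insurer: $3,040 − $1,520 = $1,520.
Claim 4 — $939: deductible met; 50% of $939 = $469.50. That would push OOP to $7,873, over the $7,500 cap, so owner pays $7,500 − $7,403.50 = $96.50. Insurer: $939 − $96.50 = $842.50.
Insurer total: $4,017.50 + $107 + $1,520 + $842.50 = $6,487.

$6,487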